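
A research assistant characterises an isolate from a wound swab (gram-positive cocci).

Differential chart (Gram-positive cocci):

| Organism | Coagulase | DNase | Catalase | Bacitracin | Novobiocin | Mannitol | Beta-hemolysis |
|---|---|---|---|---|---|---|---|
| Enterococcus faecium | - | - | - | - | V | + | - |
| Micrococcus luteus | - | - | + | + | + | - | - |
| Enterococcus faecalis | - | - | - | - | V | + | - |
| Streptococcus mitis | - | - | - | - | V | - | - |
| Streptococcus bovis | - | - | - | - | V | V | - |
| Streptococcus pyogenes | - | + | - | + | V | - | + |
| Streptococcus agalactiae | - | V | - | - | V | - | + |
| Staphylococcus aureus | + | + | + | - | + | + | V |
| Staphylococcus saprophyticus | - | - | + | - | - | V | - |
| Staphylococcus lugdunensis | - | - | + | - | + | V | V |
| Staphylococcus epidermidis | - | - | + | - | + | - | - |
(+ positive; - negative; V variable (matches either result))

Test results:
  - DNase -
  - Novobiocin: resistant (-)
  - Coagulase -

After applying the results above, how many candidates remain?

6

Novobiocin -: excludes Micrococcus luteus, Staphylococcus aureus, Staphylococcus lugdunensis, Staphylococcus epidermidis — 7 left.
DNase -: excludes Streptococcus pyogenes — 6 left.
Coagulase -: all 6 remaining candidates are consistent.
Still consistent: Enterococcus faecalis, Enterococcus faecium, Staphylococcus saprophyticus, Streptococcus agalactiae, Streptococcus bovis, Streptococcus mitis.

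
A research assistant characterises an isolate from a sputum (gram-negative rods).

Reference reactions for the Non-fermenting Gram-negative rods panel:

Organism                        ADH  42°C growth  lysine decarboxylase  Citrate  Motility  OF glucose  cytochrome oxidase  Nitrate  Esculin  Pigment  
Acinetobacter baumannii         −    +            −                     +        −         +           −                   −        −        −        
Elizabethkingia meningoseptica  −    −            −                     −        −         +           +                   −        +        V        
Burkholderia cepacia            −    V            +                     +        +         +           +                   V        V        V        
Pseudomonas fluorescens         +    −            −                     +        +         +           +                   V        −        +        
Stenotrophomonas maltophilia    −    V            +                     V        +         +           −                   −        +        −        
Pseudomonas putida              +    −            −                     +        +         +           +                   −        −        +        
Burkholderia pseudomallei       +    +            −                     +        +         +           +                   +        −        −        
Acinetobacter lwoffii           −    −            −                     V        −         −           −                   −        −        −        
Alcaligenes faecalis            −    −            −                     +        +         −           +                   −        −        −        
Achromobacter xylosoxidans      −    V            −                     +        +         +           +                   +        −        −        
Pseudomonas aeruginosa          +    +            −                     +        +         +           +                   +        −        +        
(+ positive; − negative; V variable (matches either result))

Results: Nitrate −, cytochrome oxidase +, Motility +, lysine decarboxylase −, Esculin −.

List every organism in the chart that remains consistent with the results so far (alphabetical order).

Alcaligenes faecalis, Pseudomonas fluorescens, Pseudomonas putida

lysine decarboxylase −: excludes Burkholderia cepacia, Stenotrophomonas maltophilia — 9 left.
cytochrome oxidase +: excludes Acinetobacter baumannii, Acinetobacter lwoffii — 7 left.
Esculin −: excludes Elizabethkingia meningoseptica — 6 left.
Motility +: all 6 remaining candidates are consistent.
Nitrate −: excludes Burkholderia pseudomallei, Achromobacter xylosoxidans, Pseudomonas aeruginosa — 3 left.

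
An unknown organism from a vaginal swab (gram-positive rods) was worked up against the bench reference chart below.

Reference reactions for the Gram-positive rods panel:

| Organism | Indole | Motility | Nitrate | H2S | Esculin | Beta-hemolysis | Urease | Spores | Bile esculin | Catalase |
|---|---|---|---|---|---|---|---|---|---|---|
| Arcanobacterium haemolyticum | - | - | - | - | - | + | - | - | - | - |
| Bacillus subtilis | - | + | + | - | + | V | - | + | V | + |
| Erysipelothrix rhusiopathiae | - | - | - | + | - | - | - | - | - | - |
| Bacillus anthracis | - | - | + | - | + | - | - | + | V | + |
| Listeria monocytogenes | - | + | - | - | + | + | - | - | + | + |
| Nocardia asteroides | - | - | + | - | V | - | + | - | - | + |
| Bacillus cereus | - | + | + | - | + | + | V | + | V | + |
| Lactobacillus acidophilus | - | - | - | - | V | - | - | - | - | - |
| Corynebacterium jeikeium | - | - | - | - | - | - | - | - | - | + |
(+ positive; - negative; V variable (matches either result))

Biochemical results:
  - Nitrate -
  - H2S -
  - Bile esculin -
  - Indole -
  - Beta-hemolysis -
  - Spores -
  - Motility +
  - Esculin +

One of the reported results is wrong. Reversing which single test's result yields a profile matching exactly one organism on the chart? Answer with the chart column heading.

Motility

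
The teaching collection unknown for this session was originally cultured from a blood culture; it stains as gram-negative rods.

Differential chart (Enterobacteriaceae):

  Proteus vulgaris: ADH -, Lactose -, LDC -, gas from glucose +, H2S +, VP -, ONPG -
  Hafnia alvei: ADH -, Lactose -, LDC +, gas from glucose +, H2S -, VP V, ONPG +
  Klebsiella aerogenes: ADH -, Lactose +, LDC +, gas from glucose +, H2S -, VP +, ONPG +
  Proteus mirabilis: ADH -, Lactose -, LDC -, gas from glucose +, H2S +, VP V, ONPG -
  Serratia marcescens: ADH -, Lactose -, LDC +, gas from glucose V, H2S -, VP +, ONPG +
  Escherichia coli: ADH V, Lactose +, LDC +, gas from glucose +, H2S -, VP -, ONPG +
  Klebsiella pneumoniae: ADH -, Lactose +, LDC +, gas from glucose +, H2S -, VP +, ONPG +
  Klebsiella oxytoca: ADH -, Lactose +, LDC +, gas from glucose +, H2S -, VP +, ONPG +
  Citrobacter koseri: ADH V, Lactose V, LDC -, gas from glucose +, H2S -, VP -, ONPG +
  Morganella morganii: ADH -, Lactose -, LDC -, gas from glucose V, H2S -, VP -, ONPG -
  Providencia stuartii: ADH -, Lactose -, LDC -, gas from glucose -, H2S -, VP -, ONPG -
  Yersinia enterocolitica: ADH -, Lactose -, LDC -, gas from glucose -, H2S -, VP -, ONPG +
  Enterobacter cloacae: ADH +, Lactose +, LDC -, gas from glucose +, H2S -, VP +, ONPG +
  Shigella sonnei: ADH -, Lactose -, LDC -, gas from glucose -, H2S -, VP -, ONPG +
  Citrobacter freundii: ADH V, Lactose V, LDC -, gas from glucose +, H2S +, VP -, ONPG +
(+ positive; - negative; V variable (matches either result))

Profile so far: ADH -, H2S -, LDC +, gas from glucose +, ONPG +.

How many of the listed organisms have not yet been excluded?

ONPG +: excludes Proteus vulgaris, Proteus mirabilis, Morganella morganii, Providencia stuartii — 11 left.
H2S -: excludes Citrobacter freundii — 10 left.
LDC +: excludes Citrobacter koseri, Yersinia enterocolitica, Enterobacter cloacae, Shigella sonnei — 6 left.
gas from glucose +: all 6 remaining candidates are consistent.
ADH -: all 6 remaining candidates are consistent.
Still consistent: Escherichia coli, Hafnia alvei, Klebsiella aerogenes, Klebsiella oxytoca, Klebsiella pneumoniae, Serratia marcescens.

6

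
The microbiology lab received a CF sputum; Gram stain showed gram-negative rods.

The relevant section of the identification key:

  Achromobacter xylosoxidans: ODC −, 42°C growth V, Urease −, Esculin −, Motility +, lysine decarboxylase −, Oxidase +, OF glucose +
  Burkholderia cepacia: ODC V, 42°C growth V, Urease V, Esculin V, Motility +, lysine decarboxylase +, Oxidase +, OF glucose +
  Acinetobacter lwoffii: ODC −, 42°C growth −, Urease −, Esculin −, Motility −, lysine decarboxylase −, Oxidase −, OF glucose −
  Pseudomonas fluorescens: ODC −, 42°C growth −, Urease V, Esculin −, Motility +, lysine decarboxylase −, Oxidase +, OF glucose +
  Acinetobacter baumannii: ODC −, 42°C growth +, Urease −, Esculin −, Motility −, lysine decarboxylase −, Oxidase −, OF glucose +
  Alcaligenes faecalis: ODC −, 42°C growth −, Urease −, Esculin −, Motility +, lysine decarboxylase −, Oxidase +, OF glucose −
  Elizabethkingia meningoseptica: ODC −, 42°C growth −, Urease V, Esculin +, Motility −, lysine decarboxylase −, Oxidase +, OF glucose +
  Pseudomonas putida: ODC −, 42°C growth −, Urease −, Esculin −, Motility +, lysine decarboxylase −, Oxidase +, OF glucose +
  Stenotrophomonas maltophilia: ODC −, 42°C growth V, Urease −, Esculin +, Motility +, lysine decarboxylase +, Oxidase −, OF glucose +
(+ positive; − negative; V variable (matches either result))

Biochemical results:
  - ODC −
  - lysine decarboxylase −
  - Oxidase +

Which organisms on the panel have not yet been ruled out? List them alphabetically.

ODC −: all 9 remaining candidates are consistent.
lysine decarboxylase −: excludes Burkholderia cepacia, Stenotrophomonas maltophilia — 7 left.
Oxidase +: excludes Acinetobacter lwoffii, Acinetobacter baumannii — 5 left.

Achromobacter xylosoxidans, Alcaligenes faecalis, Elizabethkingia meningoseptica, Pseudomonas fluorescens, Pseudomonas putida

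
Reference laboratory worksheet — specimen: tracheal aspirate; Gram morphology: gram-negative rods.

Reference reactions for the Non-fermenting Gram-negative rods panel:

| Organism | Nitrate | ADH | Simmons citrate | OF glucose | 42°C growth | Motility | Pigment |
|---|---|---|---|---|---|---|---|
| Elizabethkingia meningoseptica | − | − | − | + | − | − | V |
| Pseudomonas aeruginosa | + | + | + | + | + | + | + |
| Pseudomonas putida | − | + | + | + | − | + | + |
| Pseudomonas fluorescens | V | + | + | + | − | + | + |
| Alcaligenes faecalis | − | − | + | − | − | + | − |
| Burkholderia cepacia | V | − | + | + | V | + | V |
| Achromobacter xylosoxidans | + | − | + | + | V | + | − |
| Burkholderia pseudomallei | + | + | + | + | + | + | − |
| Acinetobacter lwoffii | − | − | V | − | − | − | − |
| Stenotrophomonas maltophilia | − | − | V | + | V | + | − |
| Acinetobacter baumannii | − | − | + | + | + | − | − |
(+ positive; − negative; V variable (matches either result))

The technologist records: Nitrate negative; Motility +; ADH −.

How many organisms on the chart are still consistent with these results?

Nitrate −: excludes Pseudomonas aeruginosa, Achromobacter xylosoxidans, Burkholderia pseudomallei — 8 left.
Motility +: excludes Elizabethkingia meningoseptica, Acinetobacter lwoffii, Acinetobacter baumannii — 5 left.
ADH −: excludes Pseudomonas putida, Pseudomonas fluorescens — 3 left.
Still consistent: Alcaligenes faecalis, Burkholderia cepacia, Stenotrophomonas maltophilia.

3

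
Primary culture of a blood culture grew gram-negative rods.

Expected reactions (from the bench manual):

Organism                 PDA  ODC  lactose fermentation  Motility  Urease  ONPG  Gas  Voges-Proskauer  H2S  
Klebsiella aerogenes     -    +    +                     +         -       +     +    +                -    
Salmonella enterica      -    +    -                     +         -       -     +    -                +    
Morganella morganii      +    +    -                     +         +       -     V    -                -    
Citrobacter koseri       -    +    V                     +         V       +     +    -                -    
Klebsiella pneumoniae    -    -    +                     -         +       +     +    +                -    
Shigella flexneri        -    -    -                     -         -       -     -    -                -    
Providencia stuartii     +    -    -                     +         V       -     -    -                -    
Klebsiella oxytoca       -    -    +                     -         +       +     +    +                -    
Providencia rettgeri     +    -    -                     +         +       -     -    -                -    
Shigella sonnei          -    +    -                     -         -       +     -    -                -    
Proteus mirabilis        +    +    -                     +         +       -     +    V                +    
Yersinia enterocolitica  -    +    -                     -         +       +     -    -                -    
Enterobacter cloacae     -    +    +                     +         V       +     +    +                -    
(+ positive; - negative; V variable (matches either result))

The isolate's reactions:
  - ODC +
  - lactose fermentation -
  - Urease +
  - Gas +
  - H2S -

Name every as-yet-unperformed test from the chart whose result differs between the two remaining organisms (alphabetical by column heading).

Urease +: excludes Klebsiella aerogenes, Salmonella enterica, Shigella flexneri, Shigella sonnei — 9 left.
ODC +: excludes Klebsiella pneumoniae, Providencia stuartii, Klebsiella oxytoca, Providencia rettgeri — 5 left.
H2S -: excludes Proteus mirabilis — 4 left.
Gas +: excludes Yersinia enterocolitica — 3 left.
lactose fermentation -: excludes Enterobacter cloacae — 2 left.
Two candidates remain: Citrobacter koseri and Morganella morganii.
  PDA: Citrobacter koseri -, Morganella morganii + — discriminates.
  Motility: + vs + — same for both, does not separate.
  ONPG: Citrobacter koseri +, Morganella morganii - — discriminates.
  Voges-Proskauer: - vs - — same for both, does not separate.

ONPG, PDA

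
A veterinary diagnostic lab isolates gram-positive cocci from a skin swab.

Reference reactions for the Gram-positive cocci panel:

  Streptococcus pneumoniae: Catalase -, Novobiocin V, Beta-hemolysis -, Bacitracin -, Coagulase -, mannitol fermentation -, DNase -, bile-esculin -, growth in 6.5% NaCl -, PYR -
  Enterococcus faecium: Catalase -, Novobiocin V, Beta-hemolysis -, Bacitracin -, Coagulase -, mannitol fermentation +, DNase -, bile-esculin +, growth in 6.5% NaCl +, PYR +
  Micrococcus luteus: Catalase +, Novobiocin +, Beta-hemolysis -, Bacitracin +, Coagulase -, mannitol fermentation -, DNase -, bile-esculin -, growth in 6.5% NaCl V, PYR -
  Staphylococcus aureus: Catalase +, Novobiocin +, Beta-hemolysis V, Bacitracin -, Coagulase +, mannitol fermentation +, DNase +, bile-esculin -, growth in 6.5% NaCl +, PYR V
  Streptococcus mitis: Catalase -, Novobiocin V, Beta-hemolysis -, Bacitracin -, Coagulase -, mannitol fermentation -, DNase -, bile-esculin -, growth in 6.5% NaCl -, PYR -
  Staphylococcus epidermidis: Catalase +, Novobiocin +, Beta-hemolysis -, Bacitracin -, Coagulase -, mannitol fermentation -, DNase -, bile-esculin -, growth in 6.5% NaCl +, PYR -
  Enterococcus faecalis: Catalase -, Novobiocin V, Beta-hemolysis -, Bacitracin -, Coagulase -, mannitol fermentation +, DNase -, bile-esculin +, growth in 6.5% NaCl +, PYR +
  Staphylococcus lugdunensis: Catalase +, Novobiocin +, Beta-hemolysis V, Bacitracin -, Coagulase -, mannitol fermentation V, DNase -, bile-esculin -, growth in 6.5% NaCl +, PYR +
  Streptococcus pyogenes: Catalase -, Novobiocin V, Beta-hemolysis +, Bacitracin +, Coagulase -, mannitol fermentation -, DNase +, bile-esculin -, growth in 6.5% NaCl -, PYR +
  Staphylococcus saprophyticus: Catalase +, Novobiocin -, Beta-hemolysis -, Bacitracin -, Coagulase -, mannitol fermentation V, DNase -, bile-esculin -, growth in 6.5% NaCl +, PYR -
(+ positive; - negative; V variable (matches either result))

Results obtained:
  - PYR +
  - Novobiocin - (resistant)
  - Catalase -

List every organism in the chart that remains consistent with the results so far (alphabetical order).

Enterococcus faecalis, Enterococcus faecium, Streptococcus pyogenes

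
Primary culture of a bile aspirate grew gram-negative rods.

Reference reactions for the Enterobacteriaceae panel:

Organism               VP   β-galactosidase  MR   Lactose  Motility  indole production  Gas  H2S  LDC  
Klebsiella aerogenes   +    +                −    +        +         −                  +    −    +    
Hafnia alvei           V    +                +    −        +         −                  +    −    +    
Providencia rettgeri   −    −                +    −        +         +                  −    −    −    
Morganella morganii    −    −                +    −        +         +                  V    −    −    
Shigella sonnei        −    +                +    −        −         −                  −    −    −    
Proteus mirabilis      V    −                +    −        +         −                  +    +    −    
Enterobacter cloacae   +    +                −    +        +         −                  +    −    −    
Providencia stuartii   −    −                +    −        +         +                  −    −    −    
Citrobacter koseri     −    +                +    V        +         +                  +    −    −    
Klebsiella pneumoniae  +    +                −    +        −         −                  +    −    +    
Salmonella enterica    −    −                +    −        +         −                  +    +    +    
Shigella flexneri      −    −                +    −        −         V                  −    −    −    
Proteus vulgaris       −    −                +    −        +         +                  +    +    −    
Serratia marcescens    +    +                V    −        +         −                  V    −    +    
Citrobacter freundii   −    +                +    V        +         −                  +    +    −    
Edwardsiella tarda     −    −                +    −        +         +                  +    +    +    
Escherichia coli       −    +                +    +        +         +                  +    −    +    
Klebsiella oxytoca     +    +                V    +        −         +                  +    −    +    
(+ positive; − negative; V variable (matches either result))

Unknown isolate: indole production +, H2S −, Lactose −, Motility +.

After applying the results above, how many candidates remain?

Lactose −: excludes 5 organisms — 13 left.
Motility +: excludes Shigella sonnei, Shigella flexneri — 11 left.
indole production +: excludes 5 organisms — 6 left.
H2S −: excludes Proteus vulgaris, Edwardsiella tarda — 4 left.
Still consistent: Citrobacter koseri, Morganella morganii, Providencia rettgeri, Providencia stuartii.

4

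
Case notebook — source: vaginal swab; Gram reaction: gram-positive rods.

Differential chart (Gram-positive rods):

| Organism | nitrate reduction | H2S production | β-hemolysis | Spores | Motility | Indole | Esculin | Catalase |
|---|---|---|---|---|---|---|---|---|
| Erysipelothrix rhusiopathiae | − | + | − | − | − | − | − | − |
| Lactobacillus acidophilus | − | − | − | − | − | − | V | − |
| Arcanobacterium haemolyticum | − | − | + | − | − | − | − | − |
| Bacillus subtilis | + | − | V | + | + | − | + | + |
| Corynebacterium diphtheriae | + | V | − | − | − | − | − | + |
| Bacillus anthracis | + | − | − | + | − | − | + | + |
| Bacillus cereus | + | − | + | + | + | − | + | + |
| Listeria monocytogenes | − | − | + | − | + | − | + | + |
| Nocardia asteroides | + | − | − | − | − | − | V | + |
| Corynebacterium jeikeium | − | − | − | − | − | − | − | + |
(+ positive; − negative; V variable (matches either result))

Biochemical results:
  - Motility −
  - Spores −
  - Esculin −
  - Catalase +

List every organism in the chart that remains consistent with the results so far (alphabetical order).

Corynebacterium diphtheriae, Corynebacterium jeikeium, Nocardia asteroides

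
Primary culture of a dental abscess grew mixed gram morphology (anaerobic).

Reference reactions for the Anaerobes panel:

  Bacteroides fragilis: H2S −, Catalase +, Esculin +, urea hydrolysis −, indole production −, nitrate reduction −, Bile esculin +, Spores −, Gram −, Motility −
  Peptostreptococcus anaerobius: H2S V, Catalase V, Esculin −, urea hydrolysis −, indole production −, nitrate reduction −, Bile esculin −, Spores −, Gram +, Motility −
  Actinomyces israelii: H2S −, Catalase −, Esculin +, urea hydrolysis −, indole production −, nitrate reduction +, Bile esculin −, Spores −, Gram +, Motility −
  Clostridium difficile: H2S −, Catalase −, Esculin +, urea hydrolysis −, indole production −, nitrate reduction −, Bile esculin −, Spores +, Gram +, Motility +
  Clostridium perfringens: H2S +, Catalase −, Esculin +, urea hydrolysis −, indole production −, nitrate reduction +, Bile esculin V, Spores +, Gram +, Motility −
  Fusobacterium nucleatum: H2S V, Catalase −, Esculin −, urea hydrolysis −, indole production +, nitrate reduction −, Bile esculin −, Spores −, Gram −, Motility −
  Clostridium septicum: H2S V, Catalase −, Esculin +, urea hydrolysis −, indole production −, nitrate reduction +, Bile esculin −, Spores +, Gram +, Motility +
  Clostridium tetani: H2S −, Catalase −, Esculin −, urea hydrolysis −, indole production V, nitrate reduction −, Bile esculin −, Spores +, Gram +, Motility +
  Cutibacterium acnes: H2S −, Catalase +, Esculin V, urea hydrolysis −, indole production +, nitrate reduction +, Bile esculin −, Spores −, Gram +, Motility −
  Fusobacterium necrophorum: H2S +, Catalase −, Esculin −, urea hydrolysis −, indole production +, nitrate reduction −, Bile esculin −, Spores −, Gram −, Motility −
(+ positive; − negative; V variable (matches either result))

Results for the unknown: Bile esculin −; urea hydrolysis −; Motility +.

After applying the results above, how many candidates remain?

Bile esculin −: excludes Bacteroides fragilis — 9 left.
Motility +: excludes 6 organisms — 3 left.
urea hydrolysis −: all 3 remaining candidates are consistent.
Still consistent: Clostridium difficile, Clostridium septicum, Clostridium tetani.

3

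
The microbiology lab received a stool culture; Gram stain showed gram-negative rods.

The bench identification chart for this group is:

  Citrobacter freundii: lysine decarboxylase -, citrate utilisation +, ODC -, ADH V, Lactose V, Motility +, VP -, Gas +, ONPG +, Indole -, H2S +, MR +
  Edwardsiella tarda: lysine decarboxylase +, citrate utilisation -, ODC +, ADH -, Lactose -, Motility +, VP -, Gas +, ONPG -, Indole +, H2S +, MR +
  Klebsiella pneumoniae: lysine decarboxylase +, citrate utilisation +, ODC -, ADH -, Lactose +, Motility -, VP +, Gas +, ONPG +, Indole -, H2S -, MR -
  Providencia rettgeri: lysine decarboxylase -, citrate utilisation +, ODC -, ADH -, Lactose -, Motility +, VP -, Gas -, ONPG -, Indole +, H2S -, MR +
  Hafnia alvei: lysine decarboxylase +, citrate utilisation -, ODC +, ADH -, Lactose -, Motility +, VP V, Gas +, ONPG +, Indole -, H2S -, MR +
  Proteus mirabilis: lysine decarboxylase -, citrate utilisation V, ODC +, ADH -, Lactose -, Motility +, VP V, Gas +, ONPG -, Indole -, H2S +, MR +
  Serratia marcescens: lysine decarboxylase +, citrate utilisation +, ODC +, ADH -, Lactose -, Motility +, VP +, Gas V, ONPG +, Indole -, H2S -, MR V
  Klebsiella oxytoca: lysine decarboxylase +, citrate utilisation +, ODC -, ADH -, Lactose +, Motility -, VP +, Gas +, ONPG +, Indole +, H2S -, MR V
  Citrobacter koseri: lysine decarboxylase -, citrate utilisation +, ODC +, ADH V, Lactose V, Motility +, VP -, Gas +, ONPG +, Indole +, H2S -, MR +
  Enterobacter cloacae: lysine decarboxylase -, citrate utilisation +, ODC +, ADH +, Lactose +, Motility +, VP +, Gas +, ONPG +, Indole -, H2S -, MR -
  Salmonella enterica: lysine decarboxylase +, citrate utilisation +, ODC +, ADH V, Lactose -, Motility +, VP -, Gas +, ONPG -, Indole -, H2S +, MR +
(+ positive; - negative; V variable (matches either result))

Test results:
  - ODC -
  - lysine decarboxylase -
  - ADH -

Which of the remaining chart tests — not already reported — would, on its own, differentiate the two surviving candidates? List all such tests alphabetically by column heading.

Gas, H2S, Indole, ONPG

lysine decarboxylase -: excludes 6 organisms — 5 left.
ADH -: excludes Enterobacter cloacae — 4 left.
ODC -: excludes Proteus mirabilis, Citrobacter koseri — 2 left.
Two candidates remain: Citrobacter freundii and Providencia rettgeri.
  citrate utilisation: + vs + — same for both, does not separate.
  Lactose: V vs - — variable for at least one, does not separate.
  Motility: + vs + — same for both, does not separate.
  VP: - vs - — same for both, does not separate.
  Gas: Citrobacter freundii +, Providencia rettgeri - — discriminates.
  ONPG: Citrobacter freundii +, Providencia rettgeri - — discriminates.
  Indole: Citrobacter freundii -, Providencia rettgeri + — discriminates.
  H2S: Citrobacter freundii +, Providencia rettgeri - — discriminates.
  MR: + vs + — same for both, does not separate.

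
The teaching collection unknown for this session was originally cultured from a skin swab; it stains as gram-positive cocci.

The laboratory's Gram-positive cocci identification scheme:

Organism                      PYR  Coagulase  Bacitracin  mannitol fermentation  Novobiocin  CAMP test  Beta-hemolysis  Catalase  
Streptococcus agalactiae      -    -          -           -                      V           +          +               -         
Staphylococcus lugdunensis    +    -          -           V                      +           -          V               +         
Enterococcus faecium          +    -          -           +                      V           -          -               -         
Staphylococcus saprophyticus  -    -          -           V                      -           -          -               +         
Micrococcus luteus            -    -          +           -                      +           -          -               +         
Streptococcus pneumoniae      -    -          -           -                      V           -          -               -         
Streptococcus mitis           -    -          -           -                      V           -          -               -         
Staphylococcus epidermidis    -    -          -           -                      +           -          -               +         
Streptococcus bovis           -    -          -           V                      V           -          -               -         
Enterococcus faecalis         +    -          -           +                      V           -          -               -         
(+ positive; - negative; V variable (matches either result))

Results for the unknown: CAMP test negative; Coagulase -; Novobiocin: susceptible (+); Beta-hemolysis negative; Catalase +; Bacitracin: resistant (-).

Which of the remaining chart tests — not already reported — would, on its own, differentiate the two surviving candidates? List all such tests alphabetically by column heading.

PYR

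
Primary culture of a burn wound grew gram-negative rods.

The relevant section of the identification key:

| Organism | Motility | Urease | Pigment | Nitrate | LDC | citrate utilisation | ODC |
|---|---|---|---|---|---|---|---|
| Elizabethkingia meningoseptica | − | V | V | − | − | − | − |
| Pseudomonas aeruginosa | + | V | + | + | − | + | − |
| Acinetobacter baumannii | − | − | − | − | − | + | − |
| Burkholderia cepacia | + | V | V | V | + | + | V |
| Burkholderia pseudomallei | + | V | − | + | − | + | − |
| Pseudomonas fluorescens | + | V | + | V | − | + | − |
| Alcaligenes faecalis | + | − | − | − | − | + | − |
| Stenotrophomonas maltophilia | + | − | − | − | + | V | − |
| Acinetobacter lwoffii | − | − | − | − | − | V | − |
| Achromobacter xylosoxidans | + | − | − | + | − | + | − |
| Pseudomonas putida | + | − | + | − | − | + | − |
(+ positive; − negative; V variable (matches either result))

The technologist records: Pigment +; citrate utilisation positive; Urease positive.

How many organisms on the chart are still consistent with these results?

citrate utilisation +: excludes Elizabethkingia meningoseptica — 10 left.
Urease +: excludes 6 organisms — 4 left.
Pigment +: excludes Burkholderia pseudomallei — 3 left.
Still consistent: Burkholderia cepacia, Pseudomonas aeruginosa, Pseudomonas fluorescens.

3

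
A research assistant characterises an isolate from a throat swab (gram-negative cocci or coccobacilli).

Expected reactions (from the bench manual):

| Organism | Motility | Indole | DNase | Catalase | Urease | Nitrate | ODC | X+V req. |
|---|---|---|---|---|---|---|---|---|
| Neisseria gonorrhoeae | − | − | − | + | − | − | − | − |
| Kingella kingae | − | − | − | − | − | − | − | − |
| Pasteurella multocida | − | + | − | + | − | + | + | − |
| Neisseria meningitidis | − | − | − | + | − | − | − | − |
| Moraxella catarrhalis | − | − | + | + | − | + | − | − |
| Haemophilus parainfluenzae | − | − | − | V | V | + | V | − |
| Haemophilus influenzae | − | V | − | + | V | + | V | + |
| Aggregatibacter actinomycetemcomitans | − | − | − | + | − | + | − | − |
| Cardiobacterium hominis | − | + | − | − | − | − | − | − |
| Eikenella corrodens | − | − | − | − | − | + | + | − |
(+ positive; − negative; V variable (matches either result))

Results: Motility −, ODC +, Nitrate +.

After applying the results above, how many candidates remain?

Motility −: all 10 remaining candidates are consistent.
Nitrate +: excludes Neisseria gonorrhoeae, Kingella kingae, Neisseria meningitidis, Cardiobacterium hominis — 6 left.
ODC +: excludes Moraxella catarrhalis, Aggregatibacter actinomycetemcomitans — 4 left.
Still consistent: Eikenella corrodens, Haemophilus influenzae, Haemophilus parainfluenzae, Pasteurella multocida.

4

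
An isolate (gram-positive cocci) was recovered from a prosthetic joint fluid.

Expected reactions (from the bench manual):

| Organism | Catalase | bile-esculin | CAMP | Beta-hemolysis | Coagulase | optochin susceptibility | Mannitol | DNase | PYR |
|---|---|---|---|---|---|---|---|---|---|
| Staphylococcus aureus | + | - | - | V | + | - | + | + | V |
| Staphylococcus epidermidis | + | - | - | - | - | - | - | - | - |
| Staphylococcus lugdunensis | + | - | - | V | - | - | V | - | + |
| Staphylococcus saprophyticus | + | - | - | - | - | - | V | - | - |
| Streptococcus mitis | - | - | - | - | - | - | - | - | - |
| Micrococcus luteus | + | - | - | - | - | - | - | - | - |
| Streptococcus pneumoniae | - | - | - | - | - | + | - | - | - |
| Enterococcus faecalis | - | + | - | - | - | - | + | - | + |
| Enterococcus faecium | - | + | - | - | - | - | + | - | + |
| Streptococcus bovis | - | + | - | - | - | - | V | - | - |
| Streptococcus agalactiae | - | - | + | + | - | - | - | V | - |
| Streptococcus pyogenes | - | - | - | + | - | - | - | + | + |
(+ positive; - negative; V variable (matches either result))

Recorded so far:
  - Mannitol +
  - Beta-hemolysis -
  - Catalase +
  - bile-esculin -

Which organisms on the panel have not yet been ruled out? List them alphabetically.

Staphylococcus aureus, Staphylococcus lugdunensis, Staphylococcus saprophyticus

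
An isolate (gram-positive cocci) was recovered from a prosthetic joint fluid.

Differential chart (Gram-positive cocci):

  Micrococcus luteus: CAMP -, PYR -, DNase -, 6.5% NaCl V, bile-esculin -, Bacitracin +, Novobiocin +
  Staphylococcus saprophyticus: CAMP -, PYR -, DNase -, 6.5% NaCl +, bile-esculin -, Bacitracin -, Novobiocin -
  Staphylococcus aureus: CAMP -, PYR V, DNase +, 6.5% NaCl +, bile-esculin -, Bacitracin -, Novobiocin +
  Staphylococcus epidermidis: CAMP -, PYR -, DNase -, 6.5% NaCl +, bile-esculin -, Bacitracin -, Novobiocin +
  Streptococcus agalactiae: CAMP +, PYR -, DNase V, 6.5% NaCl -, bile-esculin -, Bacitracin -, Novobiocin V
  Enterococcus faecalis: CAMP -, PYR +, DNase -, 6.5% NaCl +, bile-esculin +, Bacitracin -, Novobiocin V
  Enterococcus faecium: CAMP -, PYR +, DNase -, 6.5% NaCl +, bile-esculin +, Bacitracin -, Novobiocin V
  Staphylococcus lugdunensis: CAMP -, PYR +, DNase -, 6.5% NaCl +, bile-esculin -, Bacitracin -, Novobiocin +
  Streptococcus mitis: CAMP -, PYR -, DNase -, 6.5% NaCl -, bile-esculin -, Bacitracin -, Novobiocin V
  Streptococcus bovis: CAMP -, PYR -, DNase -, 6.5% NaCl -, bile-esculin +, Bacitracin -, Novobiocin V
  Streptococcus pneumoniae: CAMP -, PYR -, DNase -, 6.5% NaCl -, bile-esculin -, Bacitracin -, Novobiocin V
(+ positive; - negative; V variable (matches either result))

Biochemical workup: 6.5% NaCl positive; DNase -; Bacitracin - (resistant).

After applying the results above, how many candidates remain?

5

6.5% NaCl +: excludes Streptococcus agalactiae, Streptococcus mitis, Streptococcus bovis, Streptococcus pneumoniae — 7 left.
Bacitracin -: excludes Micrococcus luteus — 6 left.
DNase -: excludes Staphylococcus aureus — 5 left.
Still consistent: Enterococcus faecalis, Enterococcus faecium, Staphylococcus epidermidis, Staphylococcus lugdunensis, Staphylococcus saprophyticus.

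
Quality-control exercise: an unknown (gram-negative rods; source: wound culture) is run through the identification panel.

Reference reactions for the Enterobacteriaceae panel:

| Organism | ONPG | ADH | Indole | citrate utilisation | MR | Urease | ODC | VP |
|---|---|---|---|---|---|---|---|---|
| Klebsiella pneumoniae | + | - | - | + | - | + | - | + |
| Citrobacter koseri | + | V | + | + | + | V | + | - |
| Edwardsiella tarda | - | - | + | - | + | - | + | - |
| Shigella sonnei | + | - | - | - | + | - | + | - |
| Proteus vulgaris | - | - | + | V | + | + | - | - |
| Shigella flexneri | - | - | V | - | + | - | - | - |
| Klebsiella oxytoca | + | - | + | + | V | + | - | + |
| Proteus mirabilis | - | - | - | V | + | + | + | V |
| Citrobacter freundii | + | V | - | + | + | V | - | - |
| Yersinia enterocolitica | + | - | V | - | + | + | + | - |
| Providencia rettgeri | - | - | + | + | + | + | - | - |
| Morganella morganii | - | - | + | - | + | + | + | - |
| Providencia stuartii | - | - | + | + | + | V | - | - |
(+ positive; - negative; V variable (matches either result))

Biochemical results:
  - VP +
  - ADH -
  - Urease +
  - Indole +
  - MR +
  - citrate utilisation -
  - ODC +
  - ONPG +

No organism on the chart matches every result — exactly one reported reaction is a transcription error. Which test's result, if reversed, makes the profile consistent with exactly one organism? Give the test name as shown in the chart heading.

As reported, no row in the chart matches all 8 reactions.
Reversing VP (to -) → unique match: Yersinia enterocolitica.
Reversing MR → still no organism matches.
Reversing ADH → still no organism matches.
Reversing ODC → still no organism matches.
Reversing Urease → still no organism matches.
Reversing Indole → still no organism matches.
Reversing ONPG → still no organism matches.
Reversing citrate utilisation → still no organism matches.

VP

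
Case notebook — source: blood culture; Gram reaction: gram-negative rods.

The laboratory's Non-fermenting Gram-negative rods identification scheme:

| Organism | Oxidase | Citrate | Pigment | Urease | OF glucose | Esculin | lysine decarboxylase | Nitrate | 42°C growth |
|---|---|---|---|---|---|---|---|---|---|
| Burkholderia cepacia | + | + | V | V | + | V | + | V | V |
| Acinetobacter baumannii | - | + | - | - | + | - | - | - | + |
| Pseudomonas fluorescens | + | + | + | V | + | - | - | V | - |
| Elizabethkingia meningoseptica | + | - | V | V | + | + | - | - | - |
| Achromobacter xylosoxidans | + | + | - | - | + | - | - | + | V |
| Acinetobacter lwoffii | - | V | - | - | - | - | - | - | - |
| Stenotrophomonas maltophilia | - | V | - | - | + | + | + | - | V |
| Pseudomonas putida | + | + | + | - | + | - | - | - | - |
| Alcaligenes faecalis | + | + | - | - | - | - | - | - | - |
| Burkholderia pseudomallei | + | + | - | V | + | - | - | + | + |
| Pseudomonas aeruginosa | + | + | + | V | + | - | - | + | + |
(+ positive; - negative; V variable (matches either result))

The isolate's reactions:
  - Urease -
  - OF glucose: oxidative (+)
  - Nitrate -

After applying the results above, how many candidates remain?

Nitrate -: excludes Achromobacter xylosoxidans, Burkholderia pseudomallei, Pseudomonas aeruginosa — 8 left.
Urease -: all 8 remaining candidates are consistent.
OF glucose +: excludes Acinetobacter lwoffii, Alcaligenes faecalis — 6 left.
Still consistent: Acinetobacter baumannii, Burkholderia cepacia, Elizabethkingia meningoseptica, Pseudomonas fluorescens, Pseudomonas putida, Stenotrophomonas maltophilia.

6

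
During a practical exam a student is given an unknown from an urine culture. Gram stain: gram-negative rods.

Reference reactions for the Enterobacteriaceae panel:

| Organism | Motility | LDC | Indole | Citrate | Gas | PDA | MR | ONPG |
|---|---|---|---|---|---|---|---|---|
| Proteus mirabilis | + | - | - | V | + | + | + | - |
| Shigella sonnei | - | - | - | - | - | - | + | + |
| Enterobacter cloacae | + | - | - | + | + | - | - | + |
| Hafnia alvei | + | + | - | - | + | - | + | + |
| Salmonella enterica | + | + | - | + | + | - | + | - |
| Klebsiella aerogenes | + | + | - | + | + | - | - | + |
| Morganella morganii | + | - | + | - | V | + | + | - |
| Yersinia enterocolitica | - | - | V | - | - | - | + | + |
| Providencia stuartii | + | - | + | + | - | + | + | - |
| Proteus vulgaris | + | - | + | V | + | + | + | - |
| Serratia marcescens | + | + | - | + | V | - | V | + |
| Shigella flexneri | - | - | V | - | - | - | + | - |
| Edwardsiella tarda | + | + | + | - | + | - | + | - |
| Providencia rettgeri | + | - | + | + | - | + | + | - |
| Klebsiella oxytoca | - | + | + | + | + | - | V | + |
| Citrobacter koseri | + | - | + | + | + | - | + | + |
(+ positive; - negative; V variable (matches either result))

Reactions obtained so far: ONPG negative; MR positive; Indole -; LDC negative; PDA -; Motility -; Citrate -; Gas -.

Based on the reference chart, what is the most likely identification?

ONPG -: excludes 8 organisms — 8 left.
Citrate -: excludes Salmonella enterica, Providencia stuartii, Providencia rettgeri — 5 left.
MR +: all 5 remaining candidates are consistent.
LDC -: excludes Edwardsiella tarda — 4 left.
Gas -: excludes Proteus mirabilis, Proteus vulgaris — 2 left.
PDA -: excludes Morganella morganii — 1 left.
Motility -: the one remaining candidate is consistent.
Indole -: the one remaining candidate is consistent.

Shigella flexneri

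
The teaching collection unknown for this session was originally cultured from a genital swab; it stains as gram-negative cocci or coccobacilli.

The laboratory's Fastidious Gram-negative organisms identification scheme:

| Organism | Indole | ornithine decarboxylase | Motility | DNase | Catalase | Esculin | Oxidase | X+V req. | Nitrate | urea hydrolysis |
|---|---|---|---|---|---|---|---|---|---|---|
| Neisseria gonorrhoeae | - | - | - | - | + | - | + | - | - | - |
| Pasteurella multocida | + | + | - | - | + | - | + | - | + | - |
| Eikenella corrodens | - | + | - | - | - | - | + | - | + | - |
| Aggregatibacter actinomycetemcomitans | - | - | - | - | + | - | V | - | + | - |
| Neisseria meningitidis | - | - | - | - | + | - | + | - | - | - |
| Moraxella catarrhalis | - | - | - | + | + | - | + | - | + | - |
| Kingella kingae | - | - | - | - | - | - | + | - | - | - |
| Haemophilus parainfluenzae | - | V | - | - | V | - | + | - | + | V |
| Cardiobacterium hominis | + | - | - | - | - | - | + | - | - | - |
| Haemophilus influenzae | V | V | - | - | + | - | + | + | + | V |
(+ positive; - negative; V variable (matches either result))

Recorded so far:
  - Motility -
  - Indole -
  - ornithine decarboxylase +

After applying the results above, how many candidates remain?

Indole -: excludes Pasteurella multocida, Cardiobacterium hominis — 8 left.
ornithine decarboxylase +: excludes 5 organisms — 3 left.
Motility -: all 3 remaining candidates are consistent.
Still consistent: Eikenella corrodens, Haemophilus influenzae, Haemophilus parainfluenzae.

3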